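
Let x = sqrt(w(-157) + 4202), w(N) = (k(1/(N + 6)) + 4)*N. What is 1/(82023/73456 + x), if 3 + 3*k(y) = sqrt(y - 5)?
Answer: 11091856/(12385473 + 73456*sqrt(151)*sqrt(563381 - 314*I*sqrt(3171))) ≈ 0.016072 + 0.00024762*I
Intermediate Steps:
k(y) = -1 + sqrt(-5 + y)/3 (k(y) = -1 + sqrt(y - 5)/3 = -1 + sqrt(-5 + y)/3)
w(N) = N*(3 + sqrt(-5 + 1/(6 + N))/3) (w(N) = ((-1 + sqrt(-5 + 1/(N + 6))/3) + 4)*N = ((-1 + sqrt(-5 + 1/(6 + N))/3) + 4)*N = (3 + sqrt(-5 + 1/(6 + N))/3)*N = N*(3 + sqrt(-5 + 1/(6 + N))/3))
x = sqrt(3731 - 314*I*sqrt(3171)/151) (x = sqrt((1/3)*(-157)*(9 + sqrt((-29 - 5*(-157))/(6 - 157))) + 4202) = sqrt((1/3)*(-157)*(9 + sqrt((-29 + 785)/(-151))) + 4202) = sqrt((1/3)*(-157)*(9 + sqrt(-1/151*756)) + 4202) = sqrt((1/3)*(-157)*(9 + sqrt(-756/151)) + 4202) = sqrt((1/3)*(-157)*(9 + 6*I*sqrt(3171)/151) + 4202) = sqrt((-471 - 314*I*sqrt(3171)/151) + 4202) = sqrt(3731 - 314*I*sqrt(3171)/151) ≈ 61.089 - 0.9584*I)
1/(82023/73456 + x) = 1/(82023/73456 + sqrt(85070531 - 47414*I*sqrt(3171))/151)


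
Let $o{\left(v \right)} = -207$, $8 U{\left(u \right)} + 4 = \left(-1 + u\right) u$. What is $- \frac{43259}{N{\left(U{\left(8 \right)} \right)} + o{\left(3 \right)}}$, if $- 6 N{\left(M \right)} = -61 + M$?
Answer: $\frac{519108}{2375} \approx 218.57$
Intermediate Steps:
$U{\left(u \right)} = - \frac{1}{2} + \frac{u \left(-1 + u\right)}{8}$ ($U{\left(u \right)} = - \frac{1}{2} + \frac{\left(-1 + u\right) u}{8} = - \frac{1}{2} + \frac{u \left(-1 + u\right)}{8}$)
$N{\left(M \right)} = \frac{61}{6} - \frac{M}{6}$ ($N{\left(M \right)} = - \frac{-61 + M}{6} = \frac{61}{6} - \frac{M}{6}$)
$- \frac{43259}{N{\left(U{\left(8 \right)} \right)} + o{\left(3 \right)}} = - \frac{43259}{\left(\frac{61}{6} - \frac{- \frac{1}{2} - 1 + \frac{8^{2}}{8}}{6}\right) - 207} = - \frac{43259}{\left(\frac{61}{6} - \frac{- \frac{1}{2} - 1 + \frac{1}{8} \cdot 64}{6}\right) - 207} = - \frac{43259}{\left(\frac{61}{6} - \frac{- \frac{1}{2} - 1 + 8}{6}\right) - 207} = - \frac{43259}{\left(\frac{61}{6} - \frac{13}{12}\right) - 207} = - \frac{43259}{\frac{109}{12} - 207} = - \frac{43259}{- \frac{2375}{12}} = \left(-43259\right) \left(- \frac{12}{2375}\right) = \frac{519108}{2375}$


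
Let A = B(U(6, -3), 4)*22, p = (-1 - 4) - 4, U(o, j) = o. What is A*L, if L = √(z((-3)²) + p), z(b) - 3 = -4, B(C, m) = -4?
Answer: -88*I*√10 ≈ -278.28*I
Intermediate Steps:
p = -9 (p = -5 - 4 = -9)
z(b) = -1 (z(b) = 3 - 4 = -1)
L = I*√10 (L = √(-1 - 9) = √(-10) = I*√10 ≈ 3.1623*I)
A = -88 (A = -4*22 = -88)
A*L = -88*I*√10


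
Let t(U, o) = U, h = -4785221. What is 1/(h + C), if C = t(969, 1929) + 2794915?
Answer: -1/1989337 ≈ -5.0268e-7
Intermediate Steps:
C = 2795884 (C = 969 + 2794915 = 2795884)
1/(h + C) = 1/(-4785221 + 2795884) = 1/(-1989337) = -1/1989337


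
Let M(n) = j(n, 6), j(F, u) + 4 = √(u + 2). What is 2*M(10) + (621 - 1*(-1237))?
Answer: 1850 + 4*√2 ≈ 1855.7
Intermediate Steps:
j(F, u) = -4 + √(2 + u) (j(F, u) = -4 + √(u + 2) = -4 + √(2 + u))
M(n) = -4 + 2*√2 (M(n) = -4 + √(2 + 6) = -4 + √8 = -4 + 2*√2)
2*M(10) + (621 - 1*(-1237)) = 2*(-4 + 2*√2) + (621 - 1*(-1237)) = (-8 + 4*√2) + (621 + 1237) = (-8 + 4*√2) + 1858 = 1850 + 4*√2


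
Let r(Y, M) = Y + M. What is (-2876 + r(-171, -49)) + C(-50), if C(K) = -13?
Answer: -3109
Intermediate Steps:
r(Y, M) = M + Y
(-2876 + r(-171, -49)) + C(-50) = (-2876 + (-49 - 171)) - 13 = (-2876 - 220) - 13 = -3096 - 13 = -3109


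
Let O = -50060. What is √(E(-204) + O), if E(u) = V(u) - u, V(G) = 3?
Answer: I*√49853 ≈ 223.28*I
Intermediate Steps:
E(u) = 3 - u
√(E(-204) + O) = √((3 - 1*(-204)) - 50060) = √((3 + 204) - 50060) = √(207 - 50060) = √(-49853) = I*√49853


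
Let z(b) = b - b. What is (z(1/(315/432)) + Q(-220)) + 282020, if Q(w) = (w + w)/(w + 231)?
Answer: 281980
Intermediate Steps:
z(b) = 0
Q(w) = 2*w/(231 + w) (Q(w) = (2*w)/(231 + w) = 2*w/(231 + w))
(z(1/(315/432)) + Q(-220)) + 282020 = (0 + 2*(-220)/(231 - 220)) + 282020 = (0 + 2*(-220)/11) + 282020 = (0 + 2*(-220)*(1/11)) + 282020 = (0 - 40) + 282020 = -40 + 282020 = 281980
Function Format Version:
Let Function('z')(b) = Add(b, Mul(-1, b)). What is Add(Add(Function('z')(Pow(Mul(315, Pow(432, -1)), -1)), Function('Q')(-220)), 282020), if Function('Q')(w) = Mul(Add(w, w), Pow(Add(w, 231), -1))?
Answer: 281980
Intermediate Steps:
Function('z')(b) = 0
Function('Q')(w) = Mul(2, w, Pow(Add(231, w), -1)) (Function('Q')(w) = Mul(Mul(2, w), Pow(Add(231, w), -1)) = Mul(2, w, Pow(Add(231, w), -1)))
Add(Add(Function('z')(Pow(Mul(315, Pow(432, -1)), -1)), Function('Q')(-220)), 282020) = Add(Add(0, Mul(2, -220, Pow(Add(231, -220), -1))), 282020) = Add(Add(0, Mul(2, -220, Pow(11, -1))), 282020) = Add(Add(0, Mul(2, -220, Rational(1, 11))), 282020) = Add(Add(0, -40), 282020) = Add(-40, 282020) = 281980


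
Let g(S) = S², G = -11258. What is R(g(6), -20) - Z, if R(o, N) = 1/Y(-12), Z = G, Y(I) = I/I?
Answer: 11259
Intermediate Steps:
Y(I) = 1
Z = -11258
R(o, N) = 1 (R(o, N) = 1/1 = 1)
R(g(6), -20) - Z = 1 - 1*(-11258) = 1 + 11258 = 11259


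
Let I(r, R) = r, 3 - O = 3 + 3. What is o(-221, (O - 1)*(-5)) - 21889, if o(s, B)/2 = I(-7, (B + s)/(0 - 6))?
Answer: -21903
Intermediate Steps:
O = -3 (O = 3 - (3 + 3) = 3 - 1*6 = 3 - 6 = -3)
o(s, B) = -14 (o(s, B) = 2*(-7) = -14)
o(-221, (O - 1)*(-5)) - 21889 = -14 - 21889 = -21903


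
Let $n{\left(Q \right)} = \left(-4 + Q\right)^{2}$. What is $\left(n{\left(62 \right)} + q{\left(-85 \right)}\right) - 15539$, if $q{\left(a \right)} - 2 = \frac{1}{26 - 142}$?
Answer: $- \frac{1412069}{116} \approx -12173.0$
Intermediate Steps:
$q{\left(a \right)} = \frac{231}{116}$ ($q{\left(a \right)} = 2 + \frac{1}{26 - 142} = 2 + \frac{1}{-116} = 2 - \frac{1}{116} = \frac{231}{116}$)
$\left(n{\left(62 \right)} + q{\left(-85 \right)}\right) - 15539 = \left(\left(-4 + 62\right)^{2} + \frac{231}{116}\right) - 15539 = \left(58^{2} + \frac{231}{116}\right) - 15539 = \left(3364 + \frac{231}{116}\right) - 15539 = \frac{390455}{116} - 15539 = - \frac{1412069}{116}$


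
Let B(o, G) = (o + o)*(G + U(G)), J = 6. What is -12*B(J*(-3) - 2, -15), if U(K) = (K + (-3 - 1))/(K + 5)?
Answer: -6288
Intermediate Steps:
U(K) = (-4 + K)/(5 + K) (U(K) = (K - 4)/(5 + K) = (-4 + K)/(5 + K))
B(o, G) = 2*o*(G + (-4 + G)/(5 + G)) (B(o, G) = (o + o)*(G + (-4 + G)/(5 + G)) = (2*o)*(G + (-4 + G)/(5 + G)) = 2*o*(G + (-4 + G)/(5 + G)))
-12*B(J*(-3) - 2, -15) = -24*(6*(-3) - 2)*(-4 - 15 - 15*(5 - 15))/(5 - 15) = -24*(-18 - 2)*(-4 - 15 - 15*(-10))/(-10) = -24*(-20)*(-1)*(-4 - 15 + 150)/10 = -24*(-20)*(-1)*131/10 = -12*524 = -6288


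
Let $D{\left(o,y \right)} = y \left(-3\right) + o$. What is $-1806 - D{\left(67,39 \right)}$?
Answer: $-1756$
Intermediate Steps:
$D{\left(o,y \right)} = o - 3 y$ ($D{\left(o,y \right)} = - 3 y + o = o - 3 y$)
$-1806 - D{\left(67,39 \right)} = -1806 - \left(67 - 117\right) = -1806 - -50 = -1806 + 50 = -1756$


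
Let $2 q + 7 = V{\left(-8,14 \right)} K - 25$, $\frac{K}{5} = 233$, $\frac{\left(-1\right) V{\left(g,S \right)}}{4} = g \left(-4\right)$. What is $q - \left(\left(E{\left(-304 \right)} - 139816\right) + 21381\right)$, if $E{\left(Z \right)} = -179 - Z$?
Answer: $43734$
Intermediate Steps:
$V{\left(g,S \right)} = 16 g$ ($V{\left(g,S \right)} = - 4 g \left(-4\right) = - 4 \left(- 4 g\right) = 16 g$)
$K = 1165$ ($K = 5 \cdot 233 = 1165$)
$q = -74576$ ($q = - \frac{7}{2} + \frac{16 \left(-8\right) 1165 - 25}{2} = - \frac{7}{2} + \frac{\left(-128\right) 1165 - 25}{2} = - \frac{7}{2} + \frac{-149120 - 25}{2} = - \frac{7}{2} + \frac{1}{2} \left(-149145\right) = - \frac{7}{2} - \frac{149145}{2} = -74576$)
$q - \left(\left(E{\left(-304 \right)} - 139816\right) + 21381\right) = -74576 - \left(\left(\left(-179 - -304\right) - 139816\right) + 21381\right) = -74576 - \left(\left(\left(-179 + 304\right) - 139816\right) + 21381\right) = -74576 - \left(\left(125 - 139816\right) + 21381\right) = -74576 - \left(-139691 + 21381\right) = -74576 - -118310 = -74576 + 118310 = 43734$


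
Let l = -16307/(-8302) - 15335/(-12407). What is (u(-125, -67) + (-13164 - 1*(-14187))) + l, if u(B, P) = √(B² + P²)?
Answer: 105701613141/103002914 + √20114 ≈ 1168.0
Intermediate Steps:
l = 329632119/103002914 (l = -16307*(-1/8302) - 15335*(-1/12407) = 16307/8302 + 15335/12407 = 329632119/103002914 ≈ 3.2002)
(u(-125, -67) + (-13164 - 1*(-14187))) + l = (√((-125)² + (-67)²) + (-13164 - 1*(-14187))) + 329632119/103002914 = (√(15625 + 4489) + (-13164 + 14187)) + 329632119/103002914 = (√20114 + 1023) + 329632119/103002914 = (1023 + √20114) + 329632119/103002914 = 105701613141/103002914 + √20114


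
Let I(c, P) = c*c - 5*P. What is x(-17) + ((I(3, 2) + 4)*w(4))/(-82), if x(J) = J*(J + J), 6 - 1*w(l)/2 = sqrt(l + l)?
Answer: 23680/41 + 6*sqrt(2)/41 ≈ 577.77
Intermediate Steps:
w(l) = 12 - 2*sqrt(2)*sqrt(l) (w(l) = 12 - 2*sqrt(l + l) = 12 - 2*sqrt(2)*sqrt(l))
x(J) = 2*J**2 (x(J) = J*(2*J) = 2*J**2)
I(c, P) = c**2 - 5*P
x(-17) + ((I(3, 2) + 4)*w(4))/(-82) = 2*(-17)**2 + (((3**2 - 5*2) + 4)*(12 - 2*sqrt(2)*sqrt(4)))/(-82) = 2*289 + (((9 - 10) + 4)*(12 - 2*sqrt(2)*2))*(-1/82) = 578 + ((-1 + 4)*(12 - 4*sqrt(2)))*(-1/82) = 578 + (3*(12 - 4*sqrt(2)))*(-1/82) = 578 + (36 - 12*sqrt(2))*(-1/82) = 578 + (-18/41 + 6*sqrt(2)/41) = 23680/41 + 6*sqrt(2)/41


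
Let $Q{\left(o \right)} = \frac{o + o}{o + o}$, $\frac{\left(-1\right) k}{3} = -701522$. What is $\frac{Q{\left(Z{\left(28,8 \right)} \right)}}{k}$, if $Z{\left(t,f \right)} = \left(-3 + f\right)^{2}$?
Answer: $\frac{1}{2104566} \approx 4.7516 \cdot 10^{-7}$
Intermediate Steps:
$k = 2104566$ ($k = \left(-3\right) \left(-701522\right) = 2104566$)
$Q{\left(o \right)} = 1$ ($Q{\left(o \right)} = \frac{2 o}{2 o} = 2 o \frac{1}{2 o} = 1$)
$\frac{Q{\left(Z{\left(28,8 \right)} \right)}}{k} = 1 \cdot \frac{1}{2104566} = \frac{1}{2104566}$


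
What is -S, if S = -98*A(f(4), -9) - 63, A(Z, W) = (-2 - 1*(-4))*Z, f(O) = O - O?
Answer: 63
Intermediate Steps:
f(O) = 0
A(Z, W) = 2*Z (A(Z, W) = (-2 + 4)*Z = 2*Z)
S = -63 (S = -196*0 - 63 = -98*0 - 63 = 0 - 63 = -63)
-S = -1*(-63) = 63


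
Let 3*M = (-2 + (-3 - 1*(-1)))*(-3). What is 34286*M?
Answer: 137144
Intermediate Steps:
M = 4 (M = ((-2 + (-3 - 1*(-1)))*(-3))/3 = ((-2 + (-3 + 1))*(-3))/3 = ((-2 - 2)*(-3))/3 = (-4*(-3))/3 = (⅓)*12 = 4)
34286*M = 34286*4 = 137144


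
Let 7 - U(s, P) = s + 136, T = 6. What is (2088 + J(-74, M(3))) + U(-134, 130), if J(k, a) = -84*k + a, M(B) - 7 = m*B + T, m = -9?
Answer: 8295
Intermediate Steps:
M(B) = 13 - 9*B (M(B) = 7 + (-9*B + 6) = 7 + (6 - 9*B) = 13 - 9*B)
U(s, P) = -129 - s (U(s, P) = 7 - (s + 136) = 7 - (136 + s) = 7 + (-136 - s) = -129 - s)
J(k, a) = a - 84*k
(2088 + J(-74, M(3))) + U(-134, 130) = (2088 + ((13 - 9*3) - 84*(-74))) + (-129 - 1*(-134)) = (2088 + ((13 - 27) + 6216)) + (-129 + 134) = (2088 + (-14 + 6216)) + 5 = (2088 + 6202) + 5 = 8290 + 5 = 8295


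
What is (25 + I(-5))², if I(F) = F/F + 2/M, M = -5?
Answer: 16384/25 ≈ 655.36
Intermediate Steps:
I(F) = ⅗ (I(F) = F/F + 2/(-5) = 1 + 2*(-⅕) = 1 - ⅖ = ⅗)
(25 + I(-5))² = (25 + ⅗)² = (128/5)² = 16384/25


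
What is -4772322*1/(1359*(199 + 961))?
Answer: -265129/87580 ≈ -3.0273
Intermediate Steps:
-4772322*1/(1359*(199 + 961)) = -4772322/(1160*1359) = -4772322/1576440 = -4772322*1/1576440 = -265129/87580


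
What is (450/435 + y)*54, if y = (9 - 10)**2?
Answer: 3186/29 ≈ 109.86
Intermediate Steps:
y = 1 (y = (-1)**2 = 1)
(450/435 + y)*54 = (450/435 + 1)*54 = (450*(1/435) + 1)*54 = (30/29 + 1)*54 = (59/29)*54 = 3186/29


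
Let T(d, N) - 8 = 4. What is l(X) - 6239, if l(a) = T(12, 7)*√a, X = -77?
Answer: -6239 + 12*I*√77 ≈ -6239.0 + 105.3*I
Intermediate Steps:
T(d, N) = 12 (T(d, N) = 8 + 4 = 12)
l(a) = 12*√a
l(X) - 6239 = 12*√(-77) - 6239 = 12*(I*√77) - 6239 = 12*I*√77 - 6239 = -6239 + 12*I*√77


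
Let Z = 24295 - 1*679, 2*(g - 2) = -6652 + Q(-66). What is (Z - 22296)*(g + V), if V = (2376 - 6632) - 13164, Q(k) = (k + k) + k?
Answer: -27512760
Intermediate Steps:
Q(k) = 3*k (Q(k) = 2*k + k = 3*k)
g = -3423 (g = 2 + (-6652 + 3*(-66))/2 = 2 + (-6652 - 198)/2 = 2 + (½)*(-6850) = 2 - 3425 = -3423)
V = -17420 (V = -4256 - 13164 = -17420)
Z = 23616 (Z = 24295 - 679 = 23616)
(Z - 22296)*(g + V) = (23616 - 22296)*(-3423 - 17420) = 1320*(-20843) = -27512760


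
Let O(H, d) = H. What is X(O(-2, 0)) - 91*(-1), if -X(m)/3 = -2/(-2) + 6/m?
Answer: 97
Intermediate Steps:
X(m) = -3 - 18/m (X(m) = -3*(-2/(-2) + 6/m) = -3*(-2*(-½) + 6/m) = -3*(1 + 6/m) = -3 - 18/m)
X(O(-2, 0)) - 91*(-1) = (-3 - 18/(-2)) - 91*(-1) = (-3 - 18*(-½)) - 13*(-7) = (-3 + 9) + 91 = 6 + 91 = 97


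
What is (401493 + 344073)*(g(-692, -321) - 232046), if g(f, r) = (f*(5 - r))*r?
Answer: 53817180140076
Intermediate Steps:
g(f, r) = f*r*(5 - r)
(401493 + 344073)*(g(-692, -321) - 232046) = (401493 + 344073)*(-692*(-321)*(5 - 1*(-321)) - 232046) = 745566*(-692*(-321)*(5 + 321) - 232046) = 745566*(-692*(-321)*326 - 232046) = 745566*(72415032 - 232046) = 745566*72182986 = 53817180140076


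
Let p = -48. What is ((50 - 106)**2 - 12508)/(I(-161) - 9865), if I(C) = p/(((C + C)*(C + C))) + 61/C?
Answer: 3680782/3874553 ≈ 0.94999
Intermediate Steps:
I(C) = -12/C**2 + 61/C (I(C) = -48/(C + C)**2 + 61/C = -48*1/(4*C**2) + 61/C = -12/C**2 + 61/C)
((50 - 106)**2 - 12508)/(I(-161) - 9865) = ((50 - 106)**2 - 12508)/((-12 + 61*(-161))/(-161)**2 - 9865) = ((-56)**2 - 12508)/((-12 - 9821)/25921 - 9865) = (3136 - 12508)/((1/25921)*(-9833) - 9865) = -9372/(-9833/25921 - 9865) = -9372/(-255720498/25921) = -9372*(-25921/255720498) = 3680782/3874553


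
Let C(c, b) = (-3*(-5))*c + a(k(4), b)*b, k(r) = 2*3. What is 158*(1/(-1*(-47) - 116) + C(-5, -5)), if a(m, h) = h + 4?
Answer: -763298/69 ≈ -11062.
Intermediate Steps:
k(r) = 6
a(m, h) = 4 + h
C(c, b) = 15*c + b*(4 + b) (C(c, b) = (-3*(-5))*c + (4 + b)*b = 15*c + b*(4 + b))
158*(1/(-1*(-47) - 116) + C(-5, -5)) = 158*(1/(-1*(-47) - 116) + (15*(-5) - 5*(4 - 5))) = 158*(1/(47 - 116) + (-75 - 5*(-1))) = 158*(1/(-69) + (-75 + 5)) = 158*(-1/69 - 70) = 158*(-4831/69) = -763298/69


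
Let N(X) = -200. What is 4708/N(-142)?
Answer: -1177/50 ≈ -23.540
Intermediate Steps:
4708/N(-142) = 4708/(-200) = 4708*(-1/200) = -1177/50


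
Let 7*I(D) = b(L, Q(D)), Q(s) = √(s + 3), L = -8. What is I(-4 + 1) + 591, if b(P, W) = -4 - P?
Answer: 4141/7 ≈ 591.57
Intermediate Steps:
Q(s) = √(3 + s)
I(D) = 4/7 (I(D) = (-4 - 1*(-8))/7 = (-4 + 8)/7 = (⅐)*4 = 4/7)
I(-4 + 1) + 591 = 4/7 + 591 = 4141/7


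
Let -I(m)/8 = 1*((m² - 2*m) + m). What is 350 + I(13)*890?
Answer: -1110370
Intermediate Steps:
I(m) = -8*m² + 8*m (I(m) = -8*((m² - 2*m) + m) = -8*(m² - m) = -8*m² + 8*m)
350 + I(13)*890 = 350 + (8*13*(1 - 1*13))*890 = 350 + (8*13*(1 - 13))*890 = 350 + (8*13*(-12))*890 = 350 - 1248*890 = 350 - 1110720 = -1110370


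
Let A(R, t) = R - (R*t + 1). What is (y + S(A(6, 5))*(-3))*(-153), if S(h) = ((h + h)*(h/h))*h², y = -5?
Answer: -14342985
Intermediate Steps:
A(R, t) = -1 + R - R*t (A(R, t) = R - (1 + R*t) = R + (-1 - R*t) = -1 + R - R*t)
S(h) = 2*h³ (S(h) = ((2*h)*1)*h² = (2*h)*h² = 2*h³)
(y + S(A(6, 5))*(-3))*(-153) = (-5 + (2*(-1 + 6 - 1*6*5)³)*(-3))*(-153) = (-5 + (2*(-1 + 6 - 30)³)*(-3))*(-153) = (-5 + (2*(-25)³)*(-3))*(-153) = (-5 + (2*(-15625))*(-3))*(-153) = (-5 - 31250*(-3))*(-153) = (-5 + 93750)*(-153) = 93745*(-153) = -14342985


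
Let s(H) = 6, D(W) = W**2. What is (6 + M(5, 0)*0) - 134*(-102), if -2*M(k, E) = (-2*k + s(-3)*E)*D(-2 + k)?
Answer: 13674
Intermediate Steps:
M(k, E) = -(-2 + k)**2*(-2*k + 6*E)/2 (M(k, E) = -(-2*k + 6*E)*(-2 + k)**2/2 = -(-2 + k)**2*(-2*k + 6*E)/2)
(6 + M(5, 0)*0) - 134*(-102) = (6 + ((-2 + 5)**2*(5 - 3*0))*0) - 134*(-102) = (6 + (3**2*(5 + 0))*0) + 13668 = (6 + (9*5)*0) + 13668 = (6 + 45*0) + 13668 = (6 + 0) + 13668 = 6 + 13668 = 13674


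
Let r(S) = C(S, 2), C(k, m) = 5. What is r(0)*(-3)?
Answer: -15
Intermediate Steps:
r(S) = 5
r(0)*(-3) = 5*(-3) = -15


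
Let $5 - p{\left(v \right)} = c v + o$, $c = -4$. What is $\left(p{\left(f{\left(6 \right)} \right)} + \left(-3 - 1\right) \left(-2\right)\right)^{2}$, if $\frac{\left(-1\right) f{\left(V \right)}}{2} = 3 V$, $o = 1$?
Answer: $17424$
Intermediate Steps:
$f{\left(V \right)} = - 6 V$ ($f{\left(V \right)} = - 2 \cdot 3 V = - 6 V$)
$p{\left(v \right)} = 4 + 4 v$ ($p{\left(v \right)} = 5 - \left(- 4 v + 1\right) = 5 - \left(1 - 4 v\right) = 5 + \left(-1 + 4 v\right) = 4 + 4 v$)
$\left(p{\left(f{\left(6 \right)} \right)} + \left(-3 - 1\right) \left(-2\right)\right)^{2} = \left(\left(4 + 4 \left(\left(-6\right) 6\right)\right) + \left(-3 - 1\right) \left(-2\right)\right)^{2} = \left(\left(4 + 4 \left(-36\right)\right) - -8\right)^{2} = \left(\left(4 - 144\right) + 8\right)^{2} = \left(-140 + 8\right)^{2} = \left(-132\right)^{2} = 17424$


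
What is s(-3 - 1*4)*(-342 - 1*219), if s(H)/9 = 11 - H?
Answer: -90882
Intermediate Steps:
s(H) = 99 - 9*H (s(H) = 9*(11 - H) = 99 - 9*H)
s(-3 - 1*4)*(-342 - 1*219) = (99 - 9*(-3 - 1*4))*(-342 - 1*219) = (99 - 9*(-3 - 4))*(-342 - 219) = (99 - 9*(-7))*(-561) = (99 + 63)*(-561) = 162*(-561) = -90882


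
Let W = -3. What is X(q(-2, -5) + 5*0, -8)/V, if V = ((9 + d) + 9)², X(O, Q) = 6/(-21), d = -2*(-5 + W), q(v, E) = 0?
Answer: -1/4046 ≈ -0.00024716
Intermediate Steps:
d = 16 (d = -2*(-5 - 3) = -2*(-8) = 16)
X(O, Q) = -2/7 (X(O, Q) = 6*(-1/21) = -2/7)
V = 1156 (V = ((9 + 16) + 9)² = (25 + 9)² = 34² = 1156)
X(q(-2, -5) + 5*0, -8)/V = -2/7/1156 = -2/7*1/1156 = -1/4046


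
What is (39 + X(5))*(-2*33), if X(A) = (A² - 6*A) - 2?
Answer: -2112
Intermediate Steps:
X(A) = -2 + A² - 6*A
(39 + X(5))*(-2*33) = (39 + (-2 + 5² - 6*5))*(-2*33) = (39 + (-2 + 25 - 30))*(-66) = (39 - 7)*(-66) = 32*(-66) = -2112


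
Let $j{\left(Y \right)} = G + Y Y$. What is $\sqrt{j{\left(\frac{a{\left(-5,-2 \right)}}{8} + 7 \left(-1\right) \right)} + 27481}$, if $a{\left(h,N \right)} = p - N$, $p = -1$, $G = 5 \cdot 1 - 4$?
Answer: $\frac{\sqrt{1761873}}{8} \approx 165.92$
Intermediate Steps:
$G = 1$ ($G = 5 - 4 = 1$)
$a{\left(h,N \right)} = -1 - N$
$j{\left(Y \right)} = 1 + Y^{2}$ ($j{\left(Y \right)} = 1 + Y Y = 1 + Y^{2}$)
$\sqrt{j{\left(\frac{a{\left(-5,-2 \right)}}{8} + 7 \left(-1\right) \right)} + 27481} = \sqrt{\left(1 + \left(\frac{-1 - -2}{8} + 7 \left(-1\right)\right)^{2}\right) + 27481} = \sqrt{\left(1 + \left(\left(-1 + 2\right) \frac{1}{8} - 7\right)^{2}\right) + 27481} = \sqrt{\left(1 + \left(1 \cdot \frac{1}{8} - 7\right)^{2}\right) + 27481} = \sqrt{\left(1 + \left(\frac{1}{8} - 7\right)^{2}\right) + 27481} = \sqrt{\left(1 + \left(- \frac{55}{8}\right)^{2}\right) + 27481} = \sqrt{\left(1 + \frac{3025}{64}\right) + 27481} = \sqrt{\frac{3089}{64} + 27481} = \sqrt{\frac{1761873}{64}} = \frac{\sqrt{1761873}}{8}$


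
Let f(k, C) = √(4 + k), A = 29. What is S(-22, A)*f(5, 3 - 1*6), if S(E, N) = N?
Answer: 87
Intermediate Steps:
S(-22, A)*f(5, 3 - 1*6) = 29*√(4 + 5) = 29*√9 = 29*3 = 87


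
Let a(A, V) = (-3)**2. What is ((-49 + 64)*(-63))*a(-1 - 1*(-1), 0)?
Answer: -8505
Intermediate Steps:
a(A, V) = 9
((-49 + 64)*(-63))*a(-1 - 1*(-1), 0) = ((-49 + 64)*(-63))*9 = (15*(-63))*9 = -945*9 = -8505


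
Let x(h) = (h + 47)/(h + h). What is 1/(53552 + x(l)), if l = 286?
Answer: 572/30632077 ≈ 1.8673e-5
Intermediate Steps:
x(h) = (47 + h)/(2*h) (x(h) = (47 + h)/((2*h)) = (47 + h)*(1/(2*h)) = (47 + h)/(2*h))
1/(53552 + x(l)) = 1/(53552 + (½)*(47 + 286)/286) = 1/(53552 + (½)*(1/286)*333) = 1/(53552 + 333/572) = 1/(30632077/572) = 572/30632077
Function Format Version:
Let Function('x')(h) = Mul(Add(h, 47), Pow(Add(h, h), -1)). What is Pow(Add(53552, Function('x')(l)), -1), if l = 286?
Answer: Rational(572, 30632077) ≈ 1.8673e-5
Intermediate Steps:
Function('x')(h) = Mul(Rational(1, 2), Pow(h, -1), Add(47, h)) (Function('x')(h) = Mul(Add(47, h), Pow(Mul(2, h), -1)) = Mul(Add(47, h), Mul(Rational(1, 2), Pow(h, -1))) = Mul(Rational(1, 2), Pow(h, -1), Add(47, h)))
Pow(Add(53552, Function('x')(l)), -1) = Pow(Add(53552, Mul(Rational(1, 2), Pow(286, -1), Add(47, 286))), -1) = Pow(Add(53552, Mul(Rational(1, 2), Rational(1, 286), 333)), -1) = Pow(Add(53552, Rational(333, 572)), -1) = Pow(Rational(30632077, 572), -1) = Rational(572, 30632077)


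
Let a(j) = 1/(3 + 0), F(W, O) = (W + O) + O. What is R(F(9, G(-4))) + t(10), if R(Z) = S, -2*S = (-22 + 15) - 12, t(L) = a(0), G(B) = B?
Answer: 59/6 ≈ 9.8333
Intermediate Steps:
F(W, O) = W + 2*O (F(W, O) = (O + W) + O = W + 2*O)
a(j) = 1/3
t(L) = 1/3
S = 19/2 (S = -((-22 + 15) - 12)/2 = -(-7 - 12)/2 = -1/2*(-19) = 19/2 ≈ 9.5000)
R(Z) = 19/2
R(F(9, G(-4))) + t(10) = 19/2 + 1/3 = 59/6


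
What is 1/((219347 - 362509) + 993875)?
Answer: 1/850713 ≈ 1.1755e-6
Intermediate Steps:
1/((219347 - 362509) + 993875) = 1/(-143162 + 993875) = 1/850713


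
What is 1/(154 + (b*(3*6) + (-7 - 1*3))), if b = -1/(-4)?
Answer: 2/297 ≈ 0.0067340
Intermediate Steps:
b = ¼ (b = -1*(-¼) = ¼ ≈ 0.25000)
1/(154 + (b*(3*6) + (-7 - 1*3))) = 1/(154 + ((3*6)/4 + (-7 - 1*3))) = 1/(154 + ((¼)*18 + (-7 - 3))) = 1/(154 + (9/2 - 10)) = 1/(154 - 11/2) = 1/(297/2) = 2/297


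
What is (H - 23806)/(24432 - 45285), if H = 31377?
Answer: -7571/20853 ≈ -0.36307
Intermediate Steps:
(H - 23806)/(24432 - 45285) = (31377 - 23806)/(24432 - 45285) = 7571/(-20853) = 7571*(-1/20853) = -7571/20853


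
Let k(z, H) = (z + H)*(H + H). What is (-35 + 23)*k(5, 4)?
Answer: -864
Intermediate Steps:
k(z, H) = 2*H*(H + z) (k(z, H) = (H + z)*(2*H) = 2*H*(H + z))
(-35 + 23)*k(5, 4) = (-35 + 23)*(2*4*(4 + 5)) = -24*4*9 = -12*72 = -864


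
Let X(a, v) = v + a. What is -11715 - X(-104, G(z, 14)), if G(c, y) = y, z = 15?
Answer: -11625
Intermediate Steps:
X(a, v) = a + v
-11715 - X(-104, G(z, 14)) = -11715 - (-104 + 14) = -11715 - 1*(-90) = -11715 + 90 = -11625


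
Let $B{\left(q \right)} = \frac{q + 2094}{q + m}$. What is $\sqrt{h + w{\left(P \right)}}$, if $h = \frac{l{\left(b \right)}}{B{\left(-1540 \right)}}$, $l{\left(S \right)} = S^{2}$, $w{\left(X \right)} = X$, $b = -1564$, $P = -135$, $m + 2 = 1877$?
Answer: $\frac{\sqrt{113482380745}}{277} \approx 1216.1$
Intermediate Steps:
$m = 1875$ ($m = -2 + 1877 = 1875$)
$B{\left(q \right)} = \frac{2094 + q}{1875 + q}$ ($B{\left(q \right)} = \frac{q + 2094}{q + 1875} = \frac{2094 + q}{1875 + q}$)
$h = \frac{409721080}{277}$ ($h = \frac{\left(-1564\right)^{2}}{\frac{1}{1875 - 1540} \left(2094 - 1540\right)} = \frac{2446096}{\frac{1}{335} \cdot 554} = \frac{2446096}{\frac{554}{335}} = 2446096 \cdot \frac{335}{554} = \frac{409721080}{277} \approx 1.4791 \cdot 10^{6}$)
$\sqrt{h + w{\left(P \right)}} = \sqrt{\frac{409721080}{277} - 135} = \sqrt{\frac{409683685}{277}} = \frac{\sqrt{113482380745}}{277}$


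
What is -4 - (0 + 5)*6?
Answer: -34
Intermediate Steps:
-4 - (0 + 5)*6 = -4 - 5*6 = -4 - 1*30 = -4 - 30 = -34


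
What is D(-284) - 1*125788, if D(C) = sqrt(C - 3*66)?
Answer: -125788 + I*sqrt(482) ≈ -1.2579e+5 + 21.954*I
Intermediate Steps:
D(C) = sqrt(-198 + C) (D(C) = sqrt(C - 198) = sqrt(-198 + C))
D(-284) - 1*125788 = sqrt(-198 - 284) - 1*125788 = sqrt(-482) - 125788 = I*sqrt(482) - 125788 = -125788 + I*sqrt(482)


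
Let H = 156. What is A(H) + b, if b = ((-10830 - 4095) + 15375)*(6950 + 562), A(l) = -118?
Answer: 3380282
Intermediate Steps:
b = 3380400 (b = (-14925 + 15375)*7512 = 450*7512 = 3380400)
A(H) + b = -118 + 3380400 = 3380282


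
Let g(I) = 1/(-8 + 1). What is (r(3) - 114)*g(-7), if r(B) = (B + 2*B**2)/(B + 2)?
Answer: 549/35 ≈ 15.686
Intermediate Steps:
g(I) = -1/7 (g(I) = 1/(-7) = -1/7)
r(B) = (B + 2*B**2)/(2 + B)
(r(3) - 114)*g(-7) = (3*(1 + 2*3)/(2 + 3) - 114)*(-1/7) = (3*(1 + 6)/5 - 114)*(-1/7) = (3*(1/5)*7 - 114)*(-1/7) = (21/5 - 114)*(-1/7) = -549/5*(-1/7) = 549/35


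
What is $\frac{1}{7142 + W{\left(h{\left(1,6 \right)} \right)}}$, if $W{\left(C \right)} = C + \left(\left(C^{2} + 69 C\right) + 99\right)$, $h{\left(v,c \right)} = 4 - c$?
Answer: $\frac{1}{7105} \approx 0.00014075$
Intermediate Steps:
$W{\left(C \right)} = 99 + C^{2} + 70 C$ ($W{\left(C \right)} = C + \left(99 + C^{2} + 69 C\right) = 99 + C^{2} + 70 C$)
$\frac{1}{7142 + W{\left(h{\left(1,6 \right)} \right)}} = \frac{1}{7142 + \left(99 + \left(4 - 6\right)^{2} + 70 \left(4 - 6\right)\right)} = \frac{1}{7142 + \left(99 + \left(-2\right)^{2} + 70 \left(-2\right)\right)} = \frac{1}{7142 + \left(99 + 4 - 140\right)} = \frac{1}{7142 - 37} = \frac{1}{7105}$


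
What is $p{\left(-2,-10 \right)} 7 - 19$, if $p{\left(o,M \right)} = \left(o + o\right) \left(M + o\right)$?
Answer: $317$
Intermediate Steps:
$p{\left(o,M \right)} = 2 o \left(M + o\right)$
$p{\left(-2,-10 \right)} 7 - 19 = 2 \left(-2\right) \left(-10 - 2\right) 7 - 19 = 2 \left(-2\right) \left(-12\right) 7 - 19 = 48 \cdot 7 - 19 = 336 - 19 = 317$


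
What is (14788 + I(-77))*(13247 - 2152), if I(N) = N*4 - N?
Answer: 161509915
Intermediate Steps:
I(N) = 3*N (I(N) = 4*N - N = 3*N)
(14788 + I(-77))*(13247 - 2152) = (14788 + 3*(-77))*(13247 - 2152) = (14788 - 231)*11095 = 14557*11095 = 161509915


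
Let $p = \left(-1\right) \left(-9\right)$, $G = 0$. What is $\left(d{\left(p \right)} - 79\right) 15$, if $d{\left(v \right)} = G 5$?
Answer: $-1185$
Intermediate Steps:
$p = 9$
$d{\left(v \right)} = 0$ ($d{\left(v \right)} = 0 \cdot 5 = 0$)
$\left(d{\left(p \right)} - 79\right) 15 = \left(0 - 79\right) 15 = \left(-79\right) 15 = -1185$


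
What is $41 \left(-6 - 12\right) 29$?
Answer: $-21402$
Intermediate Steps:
$41 \left(-6 - 12\right) 29 = 41 \left(-18\right) 29 = \left(-738\right) 29 = -21402$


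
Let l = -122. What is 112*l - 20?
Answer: -13684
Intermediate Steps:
112*l - 20 = 112*(-122) - 20 = -13664 - 20 = -13684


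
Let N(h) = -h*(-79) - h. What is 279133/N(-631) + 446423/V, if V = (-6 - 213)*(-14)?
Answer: 1759685453/12575199 ≈ 139.93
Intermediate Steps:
V = 3066 (V = -219*(-14) = 3066)
N(h) = 78*h (N(h) = 79*h - h = 78*h)
279133/N(-631) + 446423/V = 279133/((78*(-631))) + 446423/3066 = 279133/(-49218) + 446423*(1/3066) = 279133*(-1/49218) + 446423/3066 = -279133/49218 + 446423/3066 = 1759685453/12575199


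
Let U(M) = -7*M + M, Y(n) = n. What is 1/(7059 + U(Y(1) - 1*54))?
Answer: 1/7377 ≈ 0.00013556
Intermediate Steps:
U(M) = -6*M
1/(7059 + U(Y(1) - 1*54)) = 1/(7059 - 6*(1 - 1*54)) = 1/(7059 - 6*(1 - 54)) = 1/(7059 - 6*(-53)) = 1/(7059 + 318) = 1/7377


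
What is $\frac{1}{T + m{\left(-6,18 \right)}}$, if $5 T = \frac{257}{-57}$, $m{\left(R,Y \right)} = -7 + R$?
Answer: $- \frac{285}{3962} \approx -0.071933$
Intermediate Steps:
$T = - \frac{257}{285}$ ($T = \frac{257 \frac{1}{-57}}{5} = \frac{257 \left(- \frac{1}{57}\right)}{5} = \frac{1}{5} \left(- \frac{257}{57}\right) = - \frac{257}{285} \approx -0.90175$)
$\frac{1}{T + m{\left(-6,18 \right)}} = \frac{1}{- \frac{257}{285} - 13} = \frac{1}{- \frac{3962}{285}} = - \frac{285}{3962}$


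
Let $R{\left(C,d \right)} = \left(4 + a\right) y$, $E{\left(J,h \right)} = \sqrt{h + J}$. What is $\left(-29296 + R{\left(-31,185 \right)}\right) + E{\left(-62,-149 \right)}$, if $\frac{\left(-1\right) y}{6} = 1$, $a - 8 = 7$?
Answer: $-29410 + i \sqrt{211} \approx -29410.0 + 14.526 i$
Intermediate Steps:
$E{\left(J,h \right)} = \sqrt{J + h}$
$a = 15$ ($a = 8 + 7 = 15$)
$y = -6$ ($y = \left(-6\right) 1 = -6$)
$R{\left(C,d \right)} = -114$ ($R{\left(C,d \right)} = \left(4 + 15\right) \left(-6\right) = 19 \left(-6\right) = -114$)
$\left(-29296 + R{\left(-31,185 \right)}\right) + E{\left(-62,-149 \right)} = \left(-29296 - 114\right) + \sqrt{-62 - 149} = -29410 + \sqrt{-211} = -29410 + i \sqrt{211}$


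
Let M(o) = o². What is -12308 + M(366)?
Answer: 121648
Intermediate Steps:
-12308 + M(366) = -12308 + 366² = -12308 + 133956 = 121648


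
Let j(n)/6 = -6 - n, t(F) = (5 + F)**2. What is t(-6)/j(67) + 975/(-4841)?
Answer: -431891/2120358 ≈ -0.20369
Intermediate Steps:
j(n) = -36 - 6*n (j(n) = 6*(-6 - n) = -36 - 6*n)
t(-6)/j(67) + 975/(-4841) = (5 - 6)**2/(-36 - 6*67) + 975/(-4841) = (-1)**2/(-36 - 402) + 975*(-1/4841) = 1/(-438) - 975/4841 = 1*(-1/438) - 975/4841 = -1/438 - 975/4841 = -431891/2120358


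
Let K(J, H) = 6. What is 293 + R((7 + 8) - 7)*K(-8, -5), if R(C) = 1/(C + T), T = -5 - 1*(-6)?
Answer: 881/3 ≈ 293.67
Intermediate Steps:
T = 1 (T = -5 + 6 = 1)
R(C) = 1/(1 + C) (R(C) = 1/(C + 1) = 1/(1 + C))
293 + R((7 + 8) - 7)*K(-8, -5) = 293 + 6/(1 + ((7 + 8) - 7)) = 293 + 6/(1 + (15 - 7)) = 293 + 6/(1 + 8) = 293 + 6/9 = 293 + (1/9)*6 = 293 + 2/3 = 881/3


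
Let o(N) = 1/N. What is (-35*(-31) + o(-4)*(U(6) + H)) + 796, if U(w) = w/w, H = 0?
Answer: 7523/4 ≈ 1880.8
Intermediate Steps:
U(w) = 1
(-35*(-31) + o(-4)*(U(6) + H)) + 796 = (-35*(-31) + (1 + 0)/(-4)) + 796 = (1085 - 1/4*1) + 796 = (1085 - 1/4) + 796 = 4339/4 + 796 = 7523/4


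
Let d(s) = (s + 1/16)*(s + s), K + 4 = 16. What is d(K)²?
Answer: 335241/4 ≈ 83810.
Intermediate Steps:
K = 12 (K = -4 + 16 = 12)
d(s) = 2*s*(1/16 + s) (d(s) = (s + 1/16)*(2*s) = (1/16 + s)*(2*s) = 2*s*(1/16 + s))
d(K)² = ((⅛)*12*(1 + 16*12))² = ((⅛)*12*(1 + 192))² = ((⅛)*12*193)² = (579/2)² = 335241/4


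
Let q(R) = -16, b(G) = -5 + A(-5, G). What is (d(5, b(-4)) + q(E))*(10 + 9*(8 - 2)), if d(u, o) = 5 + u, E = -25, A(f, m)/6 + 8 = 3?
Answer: -384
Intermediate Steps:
A(f, m) = -30 (A(f, m) = -48 + 6*3 = -48 + 18 = -30)
b(G) = -35 (b(G) = -5 - 30 = -35)
(d(5, b(-4)) + q(E))*(10 + 9*(8 - 2)) = ((5 + 5) - 16)*(10 + 9*(8 - 2)) = (10 - 16)*(10 + 9*6) = -6*(10 + 54) = -6*64 = -384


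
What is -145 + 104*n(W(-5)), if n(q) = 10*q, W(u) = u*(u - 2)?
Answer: 36255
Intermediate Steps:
W(u) = u*(-2 + u)
-145 + 104*n(W(-5)) = -145 + 104*(10*(-5*(-2 - 5))) = -145 + 104*(10*(-5*(-7))) = -145 + 104*(10*35) = -145 + 104*350 = -145 + 36400 = 36255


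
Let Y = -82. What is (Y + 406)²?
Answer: 104976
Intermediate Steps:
(Y + 406)² = (-82 + 406)² = 324² = 104976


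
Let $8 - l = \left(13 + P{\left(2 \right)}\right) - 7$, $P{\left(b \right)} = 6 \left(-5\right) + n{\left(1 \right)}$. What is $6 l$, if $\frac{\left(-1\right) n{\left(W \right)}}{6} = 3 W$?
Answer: $300$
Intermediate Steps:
$n{\left(W \right)} = - 18 W$ ($n{\left(W \right)} = - 6 \cdot 3 W = - 18 W$)
$P{\left(b \right)} = -48$ ($P{\left(b \right)} = 6 \left(-5\right) - 18 = -30 - 18 = -48$)
$l = 50$ ($l = 8 - \left(\left(13 - 48\right) - 7\right) = 8 - \left(-35 - 7\right) = 8 - -42 = 8 + 42 = 50$)
$6 l = 6 \cdot 50 = 300$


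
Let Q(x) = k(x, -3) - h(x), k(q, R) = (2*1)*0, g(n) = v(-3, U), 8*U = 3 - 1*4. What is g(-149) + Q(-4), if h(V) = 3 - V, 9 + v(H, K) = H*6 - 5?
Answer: -39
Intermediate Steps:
U = -⅛ (U = (3 - 1*4)/8 = (3 - 4)/8 = (⅛)*(-1) = -⅛ ≈ -0.12500)
v(H, K) = -14 + 6*H (v(H, K) = -9 + (H*6 - 5) = -9 + (6*H - 5) = -9 + (-5 + 6*H) = -14 + 6*H)
g(n) = -32 (g(n) = -14 + 6*(-3) = -14 - 18 = -32)
k(q, R) = 0 (k(q, R) = 2*0 = 0)
Q(x) = -3 + x (Q(x) = 0 - (3 - x) = 0 + (-3 + x) = -3 + x)
g(-149) + Q(-4) = -32 + (-3 - 4) = -32 - 7 = -39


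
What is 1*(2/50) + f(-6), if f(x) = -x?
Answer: 151/25 ≈ 6.0400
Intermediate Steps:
1*(2/50) + f(-6) = 1*(2/50) - 1*(-6) = 1*(2*(1/50)) + 6 = 1*(1/25) + 6 = 1/25 + 6 = 151/25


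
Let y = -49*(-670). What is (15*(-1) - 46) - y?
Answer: -32891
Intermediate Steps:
y = 32830
(15*(-1) - 46) - y = (15*(-1) - 46) - 1*32830 = (-15 - 46) - 32830 = -61 - 32830 = -32891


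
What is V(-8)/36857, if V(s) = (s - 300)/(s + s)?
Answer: 77/147428 ≈ 0.00052229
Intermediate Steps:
V(s) = (-300 + s)/(2*s) (V(s) = (-300 + s)/((2*s)) = (-300 + s)*(1/(2*s)) = (-300 + s)/(2*s))
V(-8)/36857 = ((½)*(-300 - 8)/(-8))/36857 = ((½)*(-⅛)*(-308))*(1/36857) = (77/4)*(1/36857) = 77/147428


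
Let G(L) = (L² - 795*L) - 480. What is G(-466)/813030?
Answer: 293573/406515 ≈ 0.72217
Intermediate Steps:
G(L) = -480 + L² - 795*L
G(-466)/813030 = (-480 + (-466)² - 795*(-466))/813030 = (-480 + 217156 + 370470)*(1/813030) = 587146*(1/813030) = 293573/406515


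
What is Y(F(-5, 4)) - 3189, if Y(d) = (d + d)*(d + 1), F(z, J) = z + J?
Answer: -3189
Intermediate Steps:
F(z, J) = J + z
Y(d) = 2*d*(1 + d) (Y(d) = (2*d)*(1 + d) = 2*d*(1 + d))
Y(F(-5, 4)) - 3189 = 2*(4 - 5)*(1 + (4 - 5)) - 3189 = 2*(-1)*(1 - 1) - 3189 = 2*(-1)*0 - 3189 = 0 - 3189 = -3189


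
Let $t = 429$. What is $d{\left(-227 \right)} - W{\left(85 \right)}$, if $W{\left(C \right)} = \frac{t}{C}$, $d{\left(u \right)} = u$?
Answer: $- \frac{19724}{85} \approx -232.05$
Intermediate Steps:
$W{\left(C \right)} = \frac{429}{C}$
$d{\left(-227 \right)} - W{\left(85 \right)} = -227 - \frac{429}{85} = - \frac{19724}{85}$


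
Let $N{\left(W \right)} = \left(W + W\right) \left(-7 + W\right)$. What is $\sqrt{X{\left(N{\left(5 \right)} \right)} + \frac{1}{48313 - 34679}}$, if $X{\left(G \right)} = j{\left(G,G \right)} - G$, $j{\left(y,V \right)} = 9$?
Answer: $\frac{\sqrt{5390706358}}{13634} \approx 5.3852$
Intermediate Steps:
$N{\left(W \right)} = 2 W \left(-7 + W\right)$
$X{\left(G \right)} = 9 - G$
$\sqrt{X{\left(N{\left(5 \right)} \right)} + \frac{1}{48313 - 34679}} = \sqrt{\left(9 - 2 \cdot 5 \left(-7 + 5\right)\right) + \frac{1}{48313 - 34679}} = \sqrt{\left(9 - 2 \cdot 5 \left(-2\right)\right) + \frac{1}{13634}} = \sqrt{\left(9 - -20\right) + \frac{1}{13634}} = \sqrt{\left(9 + 20\right) + \frac{1}{13634}} = \sqrt{29 + \frac{1}{13634}} = \sqrt{\frac{395387}{13634}} = \frac{\sqrt{5390706358}}{13634}$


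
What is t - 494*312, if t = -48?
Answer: -154176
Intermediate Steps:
t - 494*312 = -48 - 494*312 = -48 - 154128 = -154176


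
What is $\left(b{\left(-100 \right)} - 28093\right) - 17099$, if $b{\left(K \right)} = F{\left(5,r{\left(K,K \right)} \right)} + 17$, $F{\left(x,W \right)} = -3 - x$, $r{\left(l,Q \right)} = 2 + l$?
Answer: $-45183$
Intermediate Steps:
$b{\left(K \right)} = 9$ ($b{\left(K \right)} = \left(-3 - 5\right) + 17 = -8 + 17 = 9$)
$\left(b{\left(-100 \right)} - 28093\right) - 17099 = \left(9 - 28093\right) - 17099 = -28084 - 17099 = -45183$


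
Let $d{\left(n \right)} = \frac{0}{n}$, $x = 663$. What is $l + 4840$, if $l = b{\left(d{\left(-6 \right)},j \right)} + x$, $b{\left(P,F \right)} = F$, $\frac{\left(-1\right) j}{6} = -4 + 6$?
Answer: $5491$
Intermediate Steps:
$j = -12$ ($j = - 6 \left(-4 + 6\right) = \left(-6\right) 2 = -12$)
$d{\left(n \right)} = 0$
$l = 651$ ($l = -12 + 663 = 651$)
$l + 4840 = 651 + 4840 = 5491$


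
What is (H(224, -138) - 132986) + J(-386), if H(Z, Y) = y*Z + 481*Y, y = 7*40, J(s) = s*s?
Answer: 12352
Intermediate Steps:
J(s) = s²
y = 280
H(Z, Y) = 280*Z + 481*Y
(H(224, -138) - 132986) + J(-386) = ((280*224 + 481*(-138)) - 132986) + (-386)² = ((62720 - 66378) - 132986) + 148996 = (-3658 - 132986) + 148996 = -136644 + 148996 = 12352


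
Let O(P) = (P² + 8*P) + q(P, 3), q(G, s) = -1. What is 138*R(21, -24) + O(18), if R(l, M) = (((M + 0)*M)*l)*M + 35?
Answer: -40056655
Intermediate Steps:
R(l, M) = 35 + l*M³ (R(l, M) = ((M*M)*l)*M + 35 = (M²*l)*M + 35 = (l*M²)*M + 35 = l*M³ + 35 = 35 + l*M³)
O(P) = -1 + P² + 8*P (O(P) = (P² + 8*P) - 1 = -1 + P² + 8*P)
138*R(21, -24) + O(18) = 138*(35 + 21*(-24)³) + (-1 + 18² + 8*18) = 138*(35 + 21*(-13824)) + (-1 + 324 + 144) = 138*(35 - 290304) + 467 = 138*(-290269) + 467 = -40057122 + 467 = -40056655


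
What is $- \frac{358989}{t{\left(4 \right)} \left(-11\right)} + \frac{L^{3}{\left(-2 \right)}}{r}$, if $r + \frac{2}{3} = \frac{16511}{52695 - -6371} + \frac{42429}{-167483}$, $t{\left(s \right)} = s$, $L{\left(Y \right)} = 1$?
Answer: $\frac{620197972160205}{76030001036} \approx 8157.3$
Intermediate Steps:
$r = - \frac{19007500259}{29677652634}$ ($r = - \frac{2}{3} + \left(\frac{16511}{52695 - -6371} + \frac{42429}{-167483}\right) = - \frac{2}{3} + \left(\frac{16511}{52695 + 6371} + 42429 \left(- \frac{1}{167483}\right)\right) = - \frac{2}{3} - \left(\frac{42429}{167483} - \frac{16511}{59066}\right) = - \frac{2}{3} + \left(16511 \cdot \frac{1}{59066} - \frac{42429}{167483}\right) = - \frac{2}{3} + \left(\frac{16511}{59066} - \frac{42429}{167483}\right) = - \frac{2}{3} + \frac{259200499}{9892550878} = - \frac{19007500259}{29677652634} \approx -0.64046$)
$- \frac{358989}{t{\left(4 \right)} \left(-11\right)} + \frac{L^{3}{\left(-2 \right)}}{r} = - \frac{358989}{4 \left(-11\right)} + \frac{1^{3}}{- \frac{19007500259}{29677652634}} = - \frac{358989}{-44} + 1 \left(- \frac{29677652634}{19007500259}\right) = \left(-358989\right) \left(- \frac{1}{44}\right) - \frac{29677652634}{19007500259} = \frac{358989}{44} - \frac{29677652634}{19007500259} = \frac{620197972160205}{76030001036}$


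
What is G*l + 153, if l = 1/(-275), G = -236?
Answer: 42311/275 ≈ 153.86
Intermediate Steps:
l = -1/275 ≈ -0.0036364
G*l + 153 = -236*(-1/275) + 153 = 236/275 + 153 = 42311/275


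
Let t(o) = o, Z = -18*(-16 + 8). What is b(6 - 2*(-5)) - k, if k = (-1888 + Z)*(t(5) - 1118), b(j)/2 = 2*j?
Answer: -1941008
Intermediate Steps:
Z = 144 (Z = -18*(-8) = 144)
b(j) = 4*j (b(j) = 2*(2*j) = 4*j)
k = 1941072 (k = (-1888 + 144)*(5 - 1118) = -1744*(-1113) = 1941072)
b(6 - 2*(-5)) - k = 4*(6 - 2*(-5)) - 1*1941072 = 4*(6 + 10) - 1941072 = 4*16 - 1941072 = 64 - 1941072 = -1941008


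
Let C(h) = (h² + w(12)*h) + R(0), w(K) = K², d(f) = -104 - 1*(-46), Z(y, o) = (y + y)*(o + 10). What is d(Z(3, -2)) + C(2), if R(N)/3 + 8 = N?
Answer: 210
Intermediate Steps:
Z(y, o) = 2*y*(10 + o) (Z(y, o) = (2*y)*(10 + o) = 2*y*(10 + o))
d(f) = -58 (d(f) = -104 + 46 = -58)
R(N) = -24 + 3*N
C(h) = -24 + h² + 144*h (C(h) = (h² + 12²*h) + (-24 + 3*0) = (h² + 144*h) + (-24 + 0) = (h² + 144*h) - 24 = -24 + h² + 144*h)
d(Z(3, -2)) + C(2) = -58 + (-24 + 2² + 144*2) = -58 + (-24 + 4 + 288) = -58 + 268 = 210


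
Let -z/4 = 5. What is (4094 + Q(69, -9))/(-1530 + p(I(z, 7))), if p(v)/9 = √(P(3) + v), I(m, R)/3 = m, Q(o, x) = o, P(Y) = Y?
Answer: -30770/11331 - 181*I*√57/11331 ≈ -2.7156 - 0.1206*I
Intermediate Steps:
z = -20 (z = -4*5 = -20)
I(m, R) = 3*m
p(v) = 9*√(3 + v)
(4094 + Q(69, -9))/(-1530 + p(I(z, 7))) = (4094 + 69)/(-1530 + 9*√(3 + 3*(-20))) = 4163/(-1530 + 9*√(3 - 60)) = 4163/(-1530 + 9*√(-57)) = 4163/(-1530 + 9*(I*√57)) = 4163/(-1530 + 9*I*√57)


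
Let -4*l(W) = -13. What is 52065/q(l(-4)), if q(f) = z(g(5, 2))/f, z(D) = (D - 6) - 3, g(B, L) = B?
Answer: -676845/16 ≈ -42303.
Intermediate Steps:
l(W) = 13/4 (l(W) = -¼*(-13) = 13/4)
z(D) = -9 + D (z(D) = (-6 + D) - 3 = -9 + D)
q(f) = -4/f (q(f) = (-9 + 5)/f = -4/f)
52065/q(l(-4)) = 52065/((-4/13/4)) = 52065/((-4*4/13)) = 52065/(-16/13) = 52065*(-13/16) = -676845/16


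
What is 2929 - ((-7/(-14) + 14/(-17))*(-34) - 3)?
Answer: 2921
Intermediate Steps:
2929 - ((-7/(-14) + 14/(-17))*(-34) - 3) = 2929 - ((-7*(-1/14) + 14*(-1/17))*(-34) - 3) = 2929 - ((½ - 14/17)*(-34) - 3) = 2929 - (-11/34*(-34) - 3) = 2929 - (11 - 3) = 2929 - 1*8 = 2929 - 8 = 2921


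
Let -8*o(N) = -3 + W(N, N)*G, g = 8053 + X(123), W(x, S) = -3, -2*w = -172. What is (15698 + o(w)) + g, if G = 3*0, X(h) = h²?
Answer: 311043/8 ≈ 38880.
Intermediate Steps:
w = 86 (w = -½*(-172) = 86)
G = 0
g = 23182 (g = 8053 + 123² = 8053 + 15129 = 23182)
o(N) = 3/8 (o(N) = -(-3 - 3*0)/8 = -(-3 + 0)/8 = -⅛*(-3) = 3/8)
(15698 + o(w)) + g = (15698 + 3/8) + 23182 = 125587/8 + 23182 = 311043/8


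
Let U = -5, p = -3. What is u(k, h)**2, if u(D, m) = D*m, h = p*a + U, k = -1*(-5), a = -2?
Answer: 25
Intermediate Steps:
k = 5
h = 1 (h = -3*(-2) - 5 = 6 - 5 = 1)
u(k, h)**2 = (5*1)**2 = 5**2 = 25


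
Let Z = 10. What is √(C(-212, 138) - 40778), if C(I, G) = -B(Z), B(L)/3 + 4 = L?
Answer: 2*I*√10199 ≈ 201.98*I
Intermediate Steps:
B(L) = -12 + 3*L
C(I, G) = -18 (C(I, G) = -(-12 + 3*10) = -(-12 + 30) = -1*18 = -18)
√(C(-212, 138) - 40778) = √(-18 - 40778) = √(-40796) = 2*I*√10199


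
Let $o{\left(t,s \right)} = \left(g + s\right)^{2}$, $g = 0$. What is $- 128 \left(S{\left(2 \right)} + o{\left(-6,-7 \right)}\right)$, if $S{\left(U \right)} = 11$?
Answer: $-7680$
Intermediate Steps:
$o{\left(t,s \right)} = s^{2}$ ($o{\left(t,s \right)} = \left(0 + s\right)^{2} = s^{2}$)
$- 128 \left(S{\left(2 \right)} + o{\left(-6,-7 \right)}\right) = - 128 \left(11 + \left(-7\right)^{2}\right) = - 128 \left(11 + 49\right) = - 128 \cdot 60 = \left(-1\right) 7680 = -7680$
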